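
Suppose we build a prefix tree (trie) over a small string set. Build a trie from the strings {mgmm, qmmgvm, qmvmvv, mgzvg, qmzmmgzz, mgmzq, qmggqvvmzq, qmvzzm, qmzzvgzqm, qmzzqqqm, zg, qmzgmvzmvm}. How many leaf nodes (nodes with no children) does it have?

A leaf is a node with no children — equivalently, the end of a word that is not a proper prefix of any other stored word.
Those words: "mgmm", "mgmzq", "mgzvg", "qmggqvvmzq", "qmmgvm", "qmvmvv", "qmvzzm", "qmzgmvzmvm", "qmzmmgzz", "qmzzqqqm", "qmzzvgzqm", "zg"
Leaf count: 12

12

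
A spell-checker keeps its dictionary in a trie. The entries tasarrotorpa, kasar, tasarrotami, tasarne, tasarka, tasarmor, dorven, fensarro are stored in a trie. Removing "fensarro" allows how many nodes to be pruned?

A node on "fensarro"'s path can go only if nothing else ends at it or branches off below it.
No other word shares any prefix with "fensarro", so all 8 of its nodes go.
Nodes removed: 8

8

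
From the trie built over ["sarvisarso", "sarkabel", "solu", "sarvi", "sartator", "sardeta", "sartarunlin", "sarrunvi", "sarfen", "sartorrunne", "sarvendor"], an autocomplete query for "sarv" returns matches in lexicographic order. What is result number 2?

DFS of the "sarv" subtree visits, in order: "sarvendor", "sarvi", "sarvisarso"
Position 2: sarvi

sarvi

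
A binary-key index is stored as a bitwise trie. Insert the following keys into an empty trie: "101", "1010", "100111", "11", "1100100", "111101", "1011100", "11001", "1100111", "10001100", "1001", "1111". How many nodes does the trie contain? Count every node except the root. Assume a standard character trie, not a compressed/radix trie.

29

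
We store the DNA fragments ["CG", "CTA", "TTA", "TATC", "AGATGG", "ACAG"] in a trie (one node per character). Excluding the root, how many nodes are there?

19

Trie structure (* marks end of a word):
(root)
├─ A
│  ├─ C
│  │  └─ A
│  │     └─ G *
│  └─ G
│     └─ A
│        └─ T
│           └─ G
│              └─ G *
├─ C
│  ├─ G *
│  └─ T
│     └─ A *
└─ T
   ├─ A
   │  └─ T
   │     └─ C *
   └─ T
      └─ A *
Counting every labelled node above: 19.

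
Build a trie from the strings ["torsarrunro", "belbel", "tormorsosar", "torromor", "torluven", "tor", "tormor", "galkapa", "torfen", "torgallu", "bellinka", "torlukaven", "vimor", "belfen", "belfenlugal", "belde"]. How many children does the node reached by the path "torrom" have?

The children of the "torrom" node are the distinct next characters among strings starting with "torrom".
Distinct next characters after "torrom": o.
That node has 1 child edge.

1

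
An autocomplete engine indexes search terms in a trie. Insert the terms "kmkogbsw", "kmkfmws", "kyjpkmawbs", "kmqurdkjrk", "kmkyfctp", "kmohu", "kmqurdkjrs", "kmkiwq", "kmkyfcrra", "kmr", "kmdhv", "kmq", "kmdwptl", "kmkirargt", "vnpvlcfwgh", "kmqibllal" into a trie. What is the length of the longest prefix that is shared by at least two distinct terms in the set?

Look for the deepest trie node that still has at least two words in its subtree.
"kmqurdkjrk" and "kmqurdkjrs" agree on "kmqurdkjr" (9 characters) before diverging; nothing deeper is shared.
Longest shared-prefix length: 9

9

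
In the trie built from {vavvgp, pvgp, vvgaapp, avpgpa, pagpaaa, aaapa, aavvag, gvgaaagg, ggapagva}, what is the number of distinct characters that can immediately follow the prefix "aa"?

Walk "aa" from the root, arriving at one node.
Characters that immediately follow "aa" among the stored strings: {a, v}.
That node has 2 child edges.

2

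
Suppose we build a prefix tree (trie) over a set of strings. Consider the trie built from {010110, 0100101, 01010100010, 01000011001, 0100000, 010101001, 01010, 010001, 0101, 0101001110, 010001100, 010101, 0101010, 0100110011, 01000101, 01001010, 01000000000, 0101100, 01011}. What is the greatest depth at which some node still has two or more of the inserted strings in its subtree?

Look for the deepest trie node that still has at least two words in its subtree.
e.g. "01010100010" and "010101001" share the prefix "01010100" of length 8; no pair shares a longer one.
Longest shared-prefix length: 8

8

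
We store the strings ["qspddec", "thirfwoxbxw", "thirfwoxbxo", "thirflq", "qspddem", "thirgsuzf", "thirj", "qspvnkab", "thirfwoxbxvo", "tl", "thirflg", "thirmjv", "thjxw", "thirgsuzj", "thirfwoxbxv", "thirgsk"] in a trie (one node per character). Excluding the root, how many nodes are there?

45

Trace insertions, counting only characters that open a new branch:
  "qspddec" → 7 new (q, s, p, d, d, e, c)
  "thirfwoxbxw" → 11 new (t, h, i, r, f, w, o, x, b, x, w)
  "thirfwoxbxo" → prefix "thirfwoxbx" already present; 1 new (o)
  "thirflq" → prefix "thirf" already present; 2 new (l, q)
  "qspddem" → prefix "qspdde" already present; 1 new (m)
  "thirgsuzf" → prefix "thir" already present; 5 new (g, s, u, z, f)
  "thirj" → prefix "thir" already present; 1 new (j)
  "qspvnkab" → prefix "qsp" already present; 5 new (v, n, k, a, b)
  "thirfwoxbxvo" → prefix "thirfwoxbx" already present; 2 new (v, o)
  "tl" → prefix "t" already present; 1 new (l)
  "thirflg" → prefix "thirfl" already present; 1 new (g)
  "thirmjv" → prefix "thir" already present; 3 new (m, j, v)
  "thjxw" → prefix "th" already present; 3 new (j, x, w)
  "thirgsuzj" → prefix "thirgsuz" already present; 1 new (j)
  "thirfwoxbxv" → prefix "thirfwoxbxv" already present; 0 new (none)
  "thirgsk" → prefix "thirgs" already present; 1 new (k)
Total nodes = 7 + 11 + 1 + 2 + 1 + 5 + 1 + 5 + 2 + 1 + 1 + 3 + 3 + 1 + 0 + 1 = 45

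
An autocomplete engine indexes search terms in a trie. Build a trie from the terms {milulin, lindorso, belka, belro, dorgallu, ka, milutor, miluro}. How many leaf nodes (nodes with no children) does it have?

A leaf is a node with no children — equivalently, the end of a word that is not a proper prefix of any other stored word.
Those words: "belka", "belro", "dorgallu", "ka", "lindorso", "milulin", "miluro", "milutor"
Leaf count: 8

8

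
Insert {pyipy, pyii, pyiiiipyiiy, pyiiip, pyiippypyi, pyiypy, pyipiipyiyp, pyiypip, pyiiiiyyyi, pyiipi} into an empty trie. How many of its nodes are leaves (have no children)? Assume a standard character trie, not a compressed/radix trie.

9

A leaf is a node with no children — equivalently, the end of a word that is not a proper prefix of any other stored word.
Those words: "pyiiiipyiiy", "pyiiiiyyyi", "pyiiip", "pyiipi", "pyiippypyi", "pyipiipyiyp", "pyipy", "pyiypip", "pyiypy"
Leaf count: 9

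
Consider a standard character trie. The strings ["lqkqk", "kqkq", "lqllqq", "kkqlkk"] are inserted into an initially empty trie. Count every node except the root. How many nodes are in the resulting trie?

18

Trace insertions, counting only characters that open a new branch:
  "lqkqk" → 5 new (l, q, k, q, k)
  "kqkq" → 4 new (k, q, k, q)
  "lqllqq" → prefix "lq" already present; 4 new (l, l, q, q)
  "kkqlkk" → prefix "k" already present; 5 new (k, q, l, k, k)
Total nodes = 5 + 4 + 4 + 5 = 18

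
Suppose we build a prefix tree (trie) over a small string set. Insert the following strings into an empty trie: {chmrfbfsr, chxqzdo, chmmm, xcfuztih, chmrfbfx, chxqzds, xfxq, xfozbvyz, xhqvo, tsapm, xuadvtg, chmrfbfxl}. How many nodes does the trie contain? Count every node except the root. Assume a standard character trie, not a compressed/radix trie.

51

Trace insertions, counting only characters that open a new branch:
  "chmrfbfsr" → 9 new (c, h, m, r, f, b, f, s, r)
  "chxqzdo" → prefix "ch" already present; 5 new (x, q, z, d, o)
  "chmmm" → prefix "chm" already present; 2 new (m, m)
  "xcfuztih" → 8 new (x, c, f, u, z, t, i, h)
  "chmrfbfx" → prefix "chmrfbf" already present; 1 new (x)
  "chxqzds" → prefix "chxqzd" already present; 1 new (s)
  "xfxq" → prefix "x" already present; 3 new (f, x, q)
  "xfozbvyz" → prefix "xf" already present; 6 new (o, z, b, v, y, z)
  "xhqvo" → prefix "x" already present; 4 new (h, q, v, o)
  "tsapm" → 5 new (t, s, a, p, m)
  "xuadvtg" → prefix "x" already present; 6 new (u, a, d, v, t, g)
  "chmrfbfxl" → prefix "chmrfbfx" already present; 1 new (l)
Total nodes = 9 + 5 + 2 + 8 + 1 + 1 + 3 + 6 + 4 + 5 + 6 + 1 = 51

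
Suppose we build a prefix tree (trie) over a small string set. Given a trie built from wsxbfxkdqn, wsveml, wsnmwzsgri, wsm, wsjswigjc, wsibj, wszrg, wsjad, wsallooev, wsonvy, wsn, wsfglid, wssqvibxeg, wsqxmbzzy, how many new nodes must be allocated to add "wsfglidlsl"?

"wsfglid" is already a path in the trie; the remaining "lsl" must be added.
Each of the 3 remaining characters creates one node.

3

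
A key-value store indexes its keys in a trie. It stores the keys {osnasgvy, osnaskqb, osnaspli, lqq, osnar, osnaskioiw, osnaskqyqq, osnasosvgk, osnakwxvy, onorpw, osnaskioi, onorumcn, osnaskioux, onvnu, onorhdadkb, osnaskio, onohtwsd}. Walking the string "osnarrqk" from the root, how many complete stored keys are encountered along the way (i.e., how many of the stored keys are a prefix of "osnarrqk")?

Check each prefix of "osnarrqk" against the stored set — each match is an end-marker on the path.
Prefixes of the query that are stored words: "osnar"
Count: 1

1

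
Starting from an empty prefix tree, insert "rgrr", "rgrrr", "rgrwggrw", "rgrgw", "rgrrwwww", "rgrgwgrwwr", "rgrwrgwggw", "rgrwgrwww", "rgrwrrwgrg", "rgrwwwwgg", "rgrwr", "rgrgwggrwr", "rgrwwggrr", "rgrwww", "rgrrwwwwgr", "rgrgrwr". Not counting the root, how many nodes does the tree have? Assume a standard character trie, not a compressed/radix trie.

Count nodes per top-level branch (shared prefixes stored once):
  'r'-branch (rgrgrwr, rgrgw, rgrgwggrwr, rgrgwgrwwr, rgrr, rgrrr, rgrrwwww, rgrrwwwwgr, rgrwggrw, rgrwgrwww, rgrwr, rgrwrgwggw, rgrwrrwgrg, rgrwwggrr, rgrwww, rgrwwwwgg): 54 nodes
Sum: 54

54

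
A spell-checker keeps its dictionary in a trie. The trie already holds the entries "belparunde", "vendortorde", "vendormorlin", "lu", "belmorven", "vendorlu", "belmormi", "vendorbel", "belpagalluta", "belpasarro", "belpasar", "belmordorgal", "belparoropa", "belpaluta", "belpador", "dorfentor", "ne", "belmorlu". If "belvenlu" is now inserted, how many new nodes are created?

Walking "belvenlu" from the root, the first 3 characters ("bel") follow existing edges; "v" is the first miss.
New nodes needed: |"belvenlu"| − 3 = 8 − 3 = 5.

5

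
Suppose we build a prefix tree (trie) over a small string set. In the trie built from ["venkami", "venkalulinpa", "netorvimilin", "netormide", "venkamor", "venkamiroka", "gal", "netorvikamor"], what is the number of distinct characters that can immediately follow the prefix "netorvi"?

2

The children of the "netorvi" node are the distinct next characters among strings starting with "netorvi".
Characters that immediately follow "netorvi" among the stored strings: {k, m}.
That node has 2 child edges.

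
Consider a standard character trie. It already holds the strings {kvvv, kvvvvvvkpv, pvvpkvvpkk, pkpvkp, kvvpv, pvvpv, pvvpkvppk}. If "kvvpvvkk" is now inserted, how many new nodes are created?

The longest prefix of "kvvpvvkk" already in the trie is "kvvpv" (length 5).
So 8 − 5 = 3 new nodes.

3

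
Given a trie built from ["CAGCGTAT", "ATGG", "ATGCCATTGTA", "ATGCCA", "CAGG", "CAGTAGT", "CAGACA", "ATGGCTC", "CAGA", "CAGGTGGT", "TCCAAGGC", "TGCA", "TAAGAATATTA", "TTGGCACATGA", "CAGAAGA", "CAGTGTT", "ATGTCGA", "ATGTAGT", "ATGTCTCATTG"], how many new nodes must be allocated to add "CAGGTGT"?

1

"CAGGTG" is already a path in the trie; the remaining "T" must be added.
So 7 − 6 = 1 new nodes.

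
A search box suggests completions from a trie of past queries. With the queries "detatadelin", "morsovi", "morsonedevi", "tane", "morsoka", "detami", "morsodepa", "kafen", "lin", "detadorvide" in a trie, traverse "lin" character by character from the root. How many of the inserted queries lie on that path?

1

Walk "lin" from the root; an end-of-word marker is hit whenever a stored word is a prefix of "lin".
Prefixes of the query that are stored words: "lin"
Count: 1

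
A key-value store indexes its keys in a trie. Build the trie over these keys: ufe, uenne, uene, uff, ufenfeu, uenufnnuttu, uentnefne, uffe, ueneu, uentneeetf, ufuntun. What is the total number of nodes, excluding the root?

38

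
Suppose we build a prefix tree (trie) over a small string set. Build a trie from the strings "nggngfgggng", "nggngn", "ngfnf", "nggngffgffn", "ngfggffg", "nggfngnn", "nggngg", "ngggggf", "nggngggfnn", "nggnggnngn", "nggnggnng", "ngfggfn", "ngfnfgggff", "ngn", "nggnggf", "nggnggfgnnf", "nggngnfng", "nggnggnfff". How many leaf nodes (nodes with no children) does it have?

13

Leaves are exactly the stored words that no other stored word extends.
Those words: "ngfggffg", "ngfggfn", "ngfnfgggff", "nggfngnn", "ngggggf", "nggngffgffn", "nggngfgggng", "nggnggfgnnf", "nggngggfnn", "nggnggnfff", "nggnggnngn", "nggngnfng", "ngn"
Leaf count: 13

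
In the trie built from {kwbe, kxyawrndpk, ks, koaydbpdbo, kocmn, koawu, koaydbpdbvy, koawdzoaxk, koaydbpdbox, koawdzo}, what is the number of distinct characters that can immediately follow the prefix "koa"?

Walk "koa" from the root, arriving at one node.
Characters that immediately follow "koa" among the stored strings: {w, y}.
That node has 2 child edges.

2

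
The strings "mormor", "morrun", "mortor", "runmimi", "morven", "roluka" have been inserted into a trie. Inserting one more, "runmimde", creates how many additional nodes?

2

Walking "runmimde" from the root, the first 6 characters ("runmim") follow existing edges; "d" is the first miss.
So 8 − 6 = 2 new nodes.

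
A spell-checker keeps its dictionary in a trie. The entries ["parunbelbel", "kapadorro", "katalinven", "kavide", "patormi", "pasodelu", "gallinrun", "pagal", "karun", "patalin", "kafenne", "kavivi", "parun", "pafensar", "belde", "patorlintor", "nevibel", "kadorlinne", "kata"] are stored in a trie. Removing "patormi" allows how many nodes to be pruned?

A node on "patormi"'s path can go only if nothing else ends at it or branches off below it.
The suffix "mi" (2 nodes) is used only by "patormi"; the node for "pator" still has the child "l", so pruning stops there.
Nodes removed: 2

2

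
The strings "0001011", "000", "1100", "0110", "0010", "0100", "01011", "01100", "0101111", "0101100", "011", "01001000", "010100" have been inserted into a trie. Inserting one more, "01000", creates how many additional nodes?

Walking "01000" from the root, the first 4 characters ("0100") follow existing edges; "0" is the first miss.
Each of the 1 remaining characters creates one node.

1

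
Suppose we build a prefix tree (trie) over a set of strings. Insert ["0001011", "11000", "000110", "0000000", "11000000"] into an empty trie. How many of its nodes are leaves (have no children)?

4

A leaf is a node with no children — equivalently, the end of a word that is not a proper prefix of any other stored word.
Those words: "0000000", "0001011", "000110", "11000000"
Leaf count: 4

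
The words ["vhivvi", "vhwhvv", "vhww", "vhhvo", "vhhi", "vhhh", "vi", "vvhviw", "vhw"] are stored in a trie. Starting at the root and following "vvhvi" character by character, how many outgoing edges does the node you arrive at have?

1

Walk "vvhvi" from the root, arriving at one node.
Distinct next characters after "vvhvi": w.
That node has 1 child edge.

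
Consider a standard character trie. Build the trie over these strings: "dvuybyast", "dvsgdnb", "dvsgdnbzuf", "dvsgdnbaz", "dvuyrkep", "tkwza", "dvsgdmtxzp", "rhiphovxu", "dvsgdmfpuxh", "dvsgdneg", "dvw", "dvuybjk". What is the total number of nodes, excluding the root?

52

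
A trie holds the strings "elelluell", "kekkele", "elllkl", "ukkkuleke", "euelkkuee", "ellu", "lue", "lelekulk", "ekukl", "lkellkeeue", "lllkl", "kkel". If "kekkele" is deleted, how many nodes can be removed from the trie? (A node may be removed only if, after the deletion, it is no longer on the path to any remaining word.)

Walk "kekkele" from the leaf back toward the root, removing each node that no remaining word uses.
The suffix "ekkele" (6 nodes) is used only by "kekkele"; the node for "k" still has the child "k", so pruning stops there.
Nodes removed: 6

6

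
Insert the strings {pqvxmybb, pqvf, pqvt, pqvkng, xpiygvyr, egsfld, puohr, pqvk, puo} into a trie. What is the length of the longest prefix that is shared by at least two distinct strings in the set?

4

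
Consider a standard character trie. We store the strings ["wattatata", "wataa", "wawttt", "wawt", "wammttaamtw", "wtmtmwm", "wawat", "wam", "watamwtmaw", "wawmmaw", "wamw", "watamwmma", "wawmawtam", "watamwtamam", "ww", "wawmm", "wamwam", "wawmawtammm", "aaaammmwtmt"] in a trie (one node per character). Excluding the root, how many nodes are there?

71

Trace insertions, counting only characters that open a new branch:
  "wattatata" → 9 new (w, a, t, t, a, t, a, t, a)
  "wataa" → prefix "wat" already present; 2 new (a, a)
  "wawttt" → prefix "wa" already present; 4 new (w, t, t, t)
  "wawt" → prefix "wawt" already present; 0 new (none)
  "wammttaamtw" → prefix "wa" already present; 9 new (m, m, t, t, a, a, m, t, w)
  "wtmtmwm" → prefix "w" already present; 6 new (t, m, t, m, w, m)
  "wawat" → prefix "waw" already present; 2 new (a, t)
  "wam" → prefix "wam" already present; 0 new (none)
  "watamwtmaw" → prefix "wata" already present; 6 new (m, w, t, m, a, w)
  "wawmmaw" → prefix "waw" already present; 4 new (m, m, a, w)
  "wamw" → prefix "wam" already present; 1 new (w)
  "watamwmma" → prefix "watamw" already present; 3 new (m, m, a)
  "wawmawtam" → prefix "wawm" already present; 5 new (a, w, t, a, m)
  "watamwtamam" → prefix "watamwt" already present; 4 new (a, m, a, m)
  "ww" → prefix "w" already present; 1 new (w)
  "wawmm" → prefix "wawmm" already present; 0 new (none)
  "wamwam" → prefix "wamw" already present; 2 new (a, m)
  "wawmawtammm" → prefix "wawmawtam" already present; 2 new (m, m)
  "aaaammmwtmt" → 11 new (a, a, a, a, m, m, m, w, t, m, t)
Total nodes = 9 + 2 + 4 + 0 + 9 + 6 + 2 + 0 + 6 + 4 + 1 + 3 + 5 + 4 + 1 + 0 + 2 + 2 + 11 = 71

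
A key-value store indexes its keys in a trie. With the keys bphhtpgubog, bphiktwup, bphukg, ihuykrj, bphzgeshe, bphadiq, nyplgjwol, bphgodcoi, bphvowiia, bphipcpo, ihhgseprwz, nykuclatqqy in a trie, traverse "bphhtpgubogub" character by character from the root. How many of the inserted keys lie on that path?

1

Traverse "bphhtpgubogub" character by character; count nodes along the way that are marked as word ends.
Prefixes of the query that are stored words: "bphhtpgubog"
Count: 1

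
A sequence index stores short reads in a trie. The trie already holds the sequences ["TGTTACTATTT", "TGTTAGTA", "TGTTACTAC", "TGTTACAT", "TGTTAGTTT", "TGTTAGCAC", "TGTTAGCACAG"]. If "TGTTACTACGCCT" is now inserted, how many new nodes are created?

Walking "TGTTACTACGCCT" from the root, the first 9 characters ("TGTTACTAC") follow existing edges; "G" is the first miss.
New nodes needed: |"TGTTACTACGCCT"| − 9 = 13 − 9 = 4.

4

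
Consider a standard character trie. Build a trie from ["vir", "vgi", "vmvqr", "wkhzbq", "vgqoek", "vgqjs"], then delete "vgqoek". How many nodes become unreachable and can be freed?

3

After clearing the end-marker at "vgqoek", prune upward until reaching a node still needed by another word.
The suffix "oek" (3 nodes) is used only by "vgqoek"; the node for "vgq" still has the child "j", so pruning stops there.
Nodes removed: 3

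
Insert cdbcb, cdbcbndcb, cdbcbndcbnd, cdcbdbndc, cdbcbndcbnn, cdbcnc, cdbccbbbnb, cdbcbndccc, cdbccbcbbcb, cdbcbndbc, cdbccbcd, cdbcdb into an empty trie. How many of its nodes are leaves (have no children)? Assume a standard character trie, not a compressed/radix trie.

10

A leaf is a node with no children — equivalently, the end of a word that is not a proper prefix of any other stored word.
Those words: "cdbcbndbc", "cdbcbndcbnd", "cdbcbndcbnn", "cdbcbndccc", "cdbccbbbnb", "cdbccbcbbcb", "cdbccbcd", "cdbcdb", "cdbcnc", "cdcbdbndc"
Leaf count: 10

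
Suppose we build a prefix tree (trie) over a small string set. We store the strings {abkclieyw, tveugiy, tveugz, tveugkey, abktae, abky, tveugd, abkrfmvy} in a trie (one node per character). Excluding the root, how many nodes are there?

30

Count nodes per top-level branch (shared prefixes stored once):
  'a'-branch (abkclieyw, abkrfmvy, abktae, abky): 18 nodes
  't'-branch (tveugd, tveugiy, tveugkey, tveugz): 12 nodes
Sum: 30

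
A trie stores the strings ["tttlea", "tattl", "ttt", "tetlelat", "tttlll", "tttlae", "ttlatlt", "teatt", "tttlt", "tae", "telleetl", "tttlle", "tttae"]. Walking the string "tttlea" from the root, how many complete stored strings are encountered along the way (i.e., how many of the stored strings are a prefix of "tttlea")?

Check each prefix of "tttlea" against the stored set — each match is an end-marker on the path.
Prefixes of the query that are stored words: "ttt", "tttlea"
Count: 2

2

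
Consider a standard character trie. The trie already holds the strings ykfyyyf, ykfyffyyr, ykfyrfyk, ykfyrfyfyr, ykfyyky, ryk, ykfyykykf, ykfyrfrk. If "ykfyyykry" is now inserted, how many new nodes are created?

The longest prefix of "ykfyyykry" already in the trie is "ykfyyy" (length 6).
So 9 − 6 = 3 new nodes.

3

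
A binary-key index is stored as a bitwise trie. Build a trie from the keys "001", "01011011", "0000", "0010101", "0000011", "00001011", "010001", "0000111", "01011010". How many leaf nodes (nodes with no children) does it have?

7

Leaves are exactly the stored words that no other stored word extends.
Those words: "0000011", "00001011", "0000111", "0010101", "010001", "01011010", "01011011"
Leaf count: 7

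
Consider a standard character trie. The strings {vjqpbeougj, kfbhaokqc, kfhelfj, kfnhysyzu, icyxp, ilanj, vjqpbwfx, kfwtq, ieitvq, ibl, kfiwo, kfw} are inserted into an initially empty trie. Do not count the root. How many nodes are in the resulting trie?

56

Trace insertions, counting only characters that open a new branch:
  "vjqpbeougj" → 10 new (v, j, q, p, b, e, o, u, g, j)
  "kfbhaokqc" → 9 new (k, f, b, h, a, o, k, q, c)
  "kfhelfj" → prefix "kf" already present; 5 new (h, e, l, f, j)
  "kfnhysyzu" → prefix "kf" already present; 7 new (n, h, y, s, y, z, u)
  "icyxp" → 5 new (i, c, y, x, p)
  "ilanj" → prefix "i" already present; 4 new (l, a, n, j)
  "vjqpbwfx" → prefix "vjqpb" already present; 3 new (w, f, x)
  "kfwtq" → prefix "kf" already present; 3 new (w, t, q)
  "ieitvq" → prefix "i" already present; 5 new (e, i, t, v, q)
  "ibl" → prefix "i" already present; 2 new (b, l)
  "kfiwo" → prefix "kf" already present; 3 new (i, w, o)
  "kfw" → prefix "kfw" already present; 0 new (none)
Total nodes = 10 + 9 + 5 + 7 + 5 + 4 + 3 + 3 + 5 + 2 + 3 + 0 = 56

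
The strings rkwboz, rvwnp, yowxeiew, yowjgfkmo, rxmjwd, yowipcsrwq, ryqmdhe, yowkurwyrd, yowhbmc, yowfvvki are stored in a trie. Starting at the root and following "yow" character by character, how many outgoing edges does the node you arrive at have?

Follow the path "yow" to its node, then look at its outgoing edges.
Characters that immediately follow "yow" among the stored strings: {f, h, i, j, k, x}.
That node has 6 child edges.

6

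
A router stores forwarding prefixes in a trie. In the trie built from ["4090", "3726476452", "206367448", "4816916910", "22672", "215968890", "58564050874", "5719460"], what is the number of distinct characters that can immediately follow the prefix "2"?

Follow the path "2" to its node, then look at its outgoing edges.
Characters that immediately follow "2" among the stored strings: {0, 1, 2}.
That node has 3 child edges.

3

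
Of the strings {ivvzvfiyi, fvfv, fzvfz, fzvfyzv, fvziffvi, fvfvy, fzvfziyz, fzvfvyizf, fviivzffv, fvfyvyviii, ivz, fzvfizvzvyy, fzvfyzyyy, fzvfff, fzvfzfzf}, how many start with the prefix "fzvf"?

Filter for entries beginning with "fzvf":
Matches: "fzvfff", "fzvfizvzvyy", "fzvfvyizf", "fzvfyzv", "fzvfyzyyy", "fzvfz", "fzvfzfzf", "fzvfziyz"
Count: 8

8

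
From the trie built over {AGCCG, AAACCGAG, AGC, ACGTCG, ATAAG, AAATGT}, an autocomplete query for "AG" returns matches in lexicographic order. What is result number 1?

Filter for "AG…" and sort: "AGC", "AGCCG"
Position 1: AGC

AGC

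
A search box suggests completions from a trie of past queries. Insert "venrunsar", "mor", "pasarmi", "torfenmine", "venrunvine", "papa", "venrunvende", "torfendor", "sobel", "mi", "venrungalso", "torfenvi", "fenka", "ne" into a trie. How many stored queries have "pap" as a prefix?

1

Traverse to the node for "pap", then collect every word in that subtree.
Matches: "papa"
Count: 1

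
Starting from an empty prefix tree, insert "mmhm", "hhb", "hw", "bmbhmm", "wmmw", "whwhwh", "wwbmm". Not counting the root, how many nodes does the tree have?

27

For each word, the new-node count is its length minus the longest prefix already in the trie:
  "mmhm" → 4 new (m, m, h, m)
  "hhb" → 3 new (h, h, b)
  "hw" → prefix "h" already present; 1 new (w)
  "bmbhmm" → 6 new (b, m, b, h, m, m)
  "wmmw" → 4 new (w, m, m, w)
  "whwhwh" → prefix "w" already present; 5 new (h, w, h, w, h)
  "wwbmm" → prefix "w" already present; 4 new (w, b, m, m)
Total nodes = 4 + 3 + 1 + 6 + 4 + 5 + 4 = 27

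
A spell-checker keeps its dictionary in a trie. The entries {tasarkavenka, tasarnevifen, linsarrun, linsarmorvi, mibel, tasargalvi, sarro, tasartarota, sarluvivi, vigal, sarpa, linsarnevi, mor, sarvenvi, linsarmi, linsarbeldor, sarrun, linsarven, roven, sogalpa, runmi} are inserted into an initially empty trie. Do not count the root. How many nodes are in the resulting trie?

Trace insertions, counting only characters that open a new branch:
  "tasarkavenka" → 12 new (t, a, s, a, r, k, a, v, e, n, k, a)
  "tasarnevifen" → prefix "tasar" already present; 7 new (n, e, v, i, f, e, n)
  "linsarrun" → 9 new (l, i, n, s, a, r, r, u, n)
  "linsarmorvi" → prefix "linsar" already present; 5 new (m, o, r, v, i)
  "mibel" → 5 new (m, i, b, e, l)
  "tasargalvi" → prefix "tasar" already present; 5 new (g, a, l, v, i)
  "sarro" → 5 new (s, a, r, r, o)
  "tasartarota" → prefix "tasar" already present; 6 new (t, a, r, o, t, a)
  "sarluvivi" → prefix "sar" already present; 6 new (l, u, v, i, v, i)
  "vigal" → 5 new (v, i, g, a, l)
  "sarpa" → prefix "sar" already present; 2 new (p, a)
  "linsarnevi" → prefix "linsar" already present; 4 new (n, e, v, i)
  "mor" → prefix "m" already present; 2 new (o, r)
  "sarvenvi" → prefix "sar" already present; 5 new (v, e, n, v, i)
  "linsarmi" → prefix "linsarm" already present; 1 new (i)
  "linsarbeldor" → prefix "linsar" already present; 6 new (b, e, l, d, o, r)
  "sarrun" → prefix "sarr" already present; 2 new (u, n)
  "linsarven" → prefix "linsar" already present; 3 new (v, e, n)
  "roven" → 5 new (r, o, v, e, n)
  "sogalpa" → prefix "s" already present; 6 new (o, g, a, l, p, a)
  "runmi" → prefix "r" already present; 4 new (u, n, m, i)
Total nodes = 12 + 7 + 9 + 5 + 5 + 5 + 5 + 6 + 6 + 5 + 2 + 4 + 2 + 5 + 1 + 6 + 2 + 3 + 5 + 6 + 4 = 105

105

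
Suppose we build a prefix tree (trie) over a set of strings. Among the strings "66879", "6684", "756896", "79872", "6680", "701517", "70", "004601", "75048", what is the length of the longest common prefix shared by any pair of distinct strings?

3

Equivalently: take the maximum, over all pairs, of their longest common prefix length.
"6680" and "6684" agree on "668" (3 characters) before diverging; nothing deeper is shared.
Longest shared-prefix length: 3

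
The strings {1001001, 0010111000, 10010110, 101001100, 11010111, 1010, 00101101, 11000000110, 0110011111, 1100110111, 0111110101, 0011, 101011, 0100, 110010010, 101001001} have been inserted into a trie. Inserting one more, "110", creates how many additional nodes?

0

Every character of "110" already lies on an existing path (it is a prefix of some stored word).
No new nodes are needed: 0.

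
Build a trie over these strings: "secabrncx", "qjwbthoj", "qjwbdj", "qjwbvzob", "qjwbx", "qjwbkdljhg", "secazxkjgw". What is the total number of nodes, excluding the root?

Trie structure (* marks end of a word):
(root)
├─ q
│  └─ j
│     └─ w
│        └─ b
│           ├─ d
│           │  └─ j *
│           ├─ k
│           │  └─ d
│           │     └─ l
│           │        └─ j
│           │           └─ h
│           │              └─ g *
│           ├─ t
│           │  └─ h
│           │     └─ o
│           │        └─ j *
│           ├─ v
│           │  └─ z
│           │     └─ o
│           │        └─ b *
│           └─ x *
└─ s
   └─ e
      └─ c
         └─ a
            ├─ b
            │  └─ r
            │     └─ n
            │        └─ c
            │           └─ x *
            └─ z
               └─ x
                  └─ k
                     └─ j
                        └─ g
                           └─ w *
Counting every labelled node above: 36.

36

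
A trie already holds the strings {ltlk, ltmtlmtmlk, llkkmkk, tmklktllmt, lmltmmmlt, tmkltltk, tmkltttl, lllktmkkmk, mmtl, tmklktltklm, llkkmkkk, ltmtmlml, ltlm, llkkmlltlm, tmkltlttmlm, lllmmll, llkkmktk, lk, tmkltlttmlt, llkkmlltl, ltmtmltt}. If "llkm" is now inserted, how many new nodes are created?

1

The longest prefix of "llkm" already in the trie is "llk" (length 3).
New nodes needed: |"llkm"| − 3 = 4 − 3 = 1.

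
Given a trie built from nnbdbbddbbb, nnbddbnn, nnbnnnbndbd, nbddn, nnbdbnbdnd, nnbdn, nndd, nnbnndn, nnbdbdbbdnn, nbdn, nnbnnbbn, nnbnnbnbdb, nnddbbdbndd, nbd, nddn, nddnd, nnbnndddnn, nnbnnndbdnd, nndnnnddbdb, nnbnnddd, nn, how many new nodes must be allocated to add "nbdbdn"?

The longest prefix of "nbdbdn" already in the trie is "nbd" (length 3).
So 6 − 3 = 3 new nodes.

3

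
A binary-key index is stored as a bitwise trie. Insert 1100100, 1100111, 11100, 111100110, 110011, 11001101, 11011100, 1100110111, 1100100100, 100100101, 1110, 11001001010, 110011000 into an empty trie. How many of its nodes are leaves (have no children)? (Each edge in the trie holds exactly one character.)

9

Leaves are exactly the stored words that no other stored word extends.
Those words: "100100101", "1100100100", "11001001010", "110011000", "1100110111", "1100111", "11011100", "11100", "111100110"
Leaf count: 9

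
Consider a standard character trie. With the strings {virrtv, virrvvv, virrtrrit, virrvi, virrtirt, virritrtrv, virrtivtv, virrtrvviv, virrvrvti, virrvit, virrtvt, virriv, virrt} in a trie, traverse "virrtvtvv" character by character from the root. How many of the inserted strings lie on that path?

3

Check each prefix of "virrtvtvv" against the stored set — each match is an end-marker on the path.
Prefixes of the query that are stored words: "virrt", "virrtv", "virrtvt"
Count: 3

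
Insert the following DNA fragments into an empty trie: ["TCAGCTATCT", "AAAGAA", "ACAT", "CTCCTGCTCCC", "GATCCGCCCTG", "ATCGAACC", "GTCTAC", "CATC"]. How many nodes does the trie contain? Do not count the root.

Count nodes per top-level branch (shared prefixes stored once):
  'A'-branch (AAAGAA, ACAT, ATCGAACC): 16 nodes
  'C'-branch (CATC, CTCCTGCTCCC): 14 nodes
  'G'-branch (GATCCGCCCTG, GTCTAC): 16 nodes
  'T'-branch (TCAGCTATCT): 10 nodes
Sum: 56

56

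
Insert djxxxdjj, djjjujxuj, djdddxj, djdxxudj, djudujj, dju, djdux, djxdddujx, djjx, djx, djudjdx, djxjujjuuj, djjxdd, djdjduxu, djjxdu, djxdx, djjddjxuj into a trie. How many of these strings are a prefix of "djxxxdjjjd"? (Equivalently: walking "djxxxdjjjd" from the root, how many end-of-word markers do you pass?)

2

Traverse "djxxxdjjjd" character by character; count nodes along the way that are marked as word ends.
Prefixes of the query that are stored words: "djx", "djxxxdjj"
Count: 2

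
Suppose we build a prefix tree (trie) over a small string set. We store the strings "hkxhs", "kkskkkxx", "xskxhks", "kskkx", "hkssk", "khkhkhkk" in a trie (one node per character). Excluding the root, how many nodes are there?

34

Insert word by word; a character creates a node only if that edge doesn't already exist:
  "hkxhs" → 5 new (h, k, x, h, s)
  "kkskkkxx" → 8 new (k, k, s, k, k, k, x, x)
  "xskxhks" → 7 new (x, s, k, x, h, k, s)
  "kskkx" → prefix "k" already present; 4 new (s, k, k, x)
  "hkssk" → prefix "hk" already present; 3 new (s, s, k)
  "khkhkhkk" → prefix "k" already present; 7 new (h, k, h, k, h, k, k)
Total nodes = 5 + 8 + 7 + 4 + 3 + 7 = 34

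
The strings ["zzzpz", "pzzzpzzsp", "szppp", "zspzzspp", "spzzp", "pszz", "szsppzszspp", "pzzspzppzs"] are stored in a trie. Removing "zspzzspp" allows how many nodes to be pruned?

7

After clearing the end-marker at "zspzzspp", prune upward until reaching a node still needed by another word.
The suffix "spzzspp" (7 nodes) is used only by "zspzzspp"; the node for "z" still has the child "z", so pruning stops there.
Nodes removed: 7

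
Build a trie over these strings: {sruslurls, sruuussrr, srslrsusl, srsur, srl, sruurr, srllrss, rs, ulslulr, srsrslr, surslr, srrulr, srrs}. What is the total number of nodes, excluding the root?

Trace insertions, counting only characters that open a new branch:
  "sruslurls" → 9 new (s, r, u, s, l, u, r, l, s)
  "sruuussrr" → prefix "sru" already present; 6 new (u, u, s, s, r, r)
  "srslrsusl" → prefix "sr" already present; 7 new (s, l, r, s, u, s, l)
  "srsur" → prefix "srs" already present; 2 new (u, r)
  "srl" → prefix "sr" already present; 1 new (l)
  "sruurr" → prefix "sruu" already present; 2 new (r, r)
  "srllrss" → prefix "srl" already present; 4 new (l, r, s, s)
  "rs" → 2 new (r, s)
  "ulslulr" → 7 new (u, l, s, l, u, l, r)
  "srsrslr" → prefix "srs" already present; 4 new (r, s, l, r)
  "surslr" → prefix "s" already present; 5 new (u, r, s, l, r)
  "srrulr" → prefix "sr" already present; 4 new (r, u, l, r)
  "srrs" → prefix "srr" already present; 1 new (s)
Total nodes = 9 + 6 + 7 + 2 + 1 + 2 + 4 + 2 + 7 + 4 + 5 + 4 + 1 = 54

54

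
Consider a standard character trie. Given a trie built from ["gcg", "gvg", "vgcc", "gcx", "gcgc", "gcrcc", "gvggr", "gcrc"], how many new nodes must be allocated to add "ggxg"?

The longest prefix of "ggxg" already in the trie is "g" (length 1).
New nodes needed: |"ggxg"| − 1 = 4 − 1 = 3.

3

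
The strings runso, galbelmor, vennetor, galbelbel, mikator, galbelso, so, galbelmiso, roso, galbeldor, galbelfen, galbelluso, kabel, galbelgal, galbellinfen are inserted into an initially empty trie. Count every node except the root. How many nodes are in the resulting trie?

65

Trace insertions, counting only characters that open a new branch:
  "runso" → 5 new (r, u, n, s, o)
  "galbelmor" → 9 new (g, a, l, b, e, l, m, o, r)
  "vennetor" → 8 new (v, e, n, n, e, t, o, r)
  "galbelbel" → prefix "galbel" already present; 3 new (b, e, l)
  "mikator" → 7 new (m, i, k, a, t, o, r)
  "galbelso" → prefix "galbel" already present; 2 new (s, o)
  "so" → 2 new (s, o)
  "galbelmiso" → prefix "galbelm" already present; 3 new (i, s, o)
  "roso" → prefix "r" already present; 3 new (o, s, o)
  "galbeldor" → prefix "galbel" already present; 3 new (d, o, r)
  "galbelfen" → prefix "galbel" already present; 3 new (f, e, n)
  "galbelluso" → prefix "galbel" already present; 4 new (l, u, s, o)
  "kabel" → 5 new (k, a, b, e, l)
  "galbelgal" → prefix "galbel" already present; 3 new (g, a, l)
  "galbellinfen" → prefix "galbell" already present; 5 new (i, n, f, e, n)
Total nodes = 5 + 9 + 8 + 3 + 7 + 2 + 2 + 3 + 3 + 3 + 3 + 4 + 5 + 3 + 5 = 65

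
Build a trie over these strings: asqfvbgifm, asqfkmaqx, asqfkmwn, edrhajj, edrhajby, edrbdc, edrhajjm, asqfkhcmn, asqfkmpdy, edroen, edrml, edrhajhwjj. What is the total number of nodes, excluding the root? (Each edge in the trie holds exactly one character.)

46

Count nodes per top-level branch (shared prefixes stored once):
  'a'-branch (asqfkhcmn, asqfkmaqx, asqfkmpdy, asqfkmwn, asqfvbgifm): 24 nodes
  'e'-branch (edrbdc, edrhajby, edrhajhwjj, edrhajj, edrhajjm, edrml, edroen): 22 nodes
Sum: 46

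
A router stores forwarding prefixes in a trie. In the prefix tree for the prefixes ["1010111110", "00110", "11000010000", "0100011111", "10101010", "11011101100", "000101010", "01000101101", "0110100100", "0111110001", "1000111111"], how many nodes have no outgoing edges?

11

Leaves are exactly the stored words that no other stored word extends.
Those words: "000101010", "00110", "01000101101", "0100011111", "0110100100", "0111110001", "1000111111", "10101010", "1010111110", "11000010000", "11011101100"
Leaf count: 11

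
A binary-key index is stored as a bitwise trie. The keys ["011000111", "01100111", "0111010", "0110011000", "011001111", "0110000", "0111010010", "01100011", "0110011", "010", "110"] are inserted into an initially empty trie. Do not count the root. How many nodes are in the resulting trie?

Trie structure (* marks end of a word):
(root)
├─ 0
│  └─ 1
│     ├─ 0 *
│     └─ 1
│        ├─ 0
│        │  └─ 0
│        │     ├─ 0
│        │     │  ├─ 0 *
│        │     │  └─ 1
│        │     │     └─ 1 *
│        │     │        └─ 1 *
│        │     └─ 1
│        │        └─ 1 *
│        │           ├─ 0
│        │           │  └─ 0
│        │           │     └─ 0 *
│        │           └─ 1 *
│        │              └─ 1 *
│        └─ 1
│           └─ 0
│              └─ 1
│                 └─ 0 *
│                    └─ 0
│                       └─ 1
│                          └─ 0 *
└─ 1
   └─ 1
      └─ 0 *
Counting every labelled node above: 28.

28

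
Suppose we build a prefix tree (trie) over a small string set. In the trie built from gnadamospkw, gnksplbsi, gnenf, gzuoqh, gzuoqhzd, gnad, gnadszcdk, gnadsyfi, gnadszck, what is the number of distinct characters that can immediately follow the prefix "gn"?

3

Walk "gn" from the root, arriving at one node.
Characters that immediately follow "gn" among the stored strings: {a, e, k}.
That node has 3 child edges.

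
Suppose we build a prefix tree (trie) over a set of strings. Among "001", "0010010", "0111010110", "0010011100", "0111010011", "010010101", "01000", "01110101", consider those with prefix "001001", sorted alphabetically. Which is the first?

DFS of the "001001" subtree visits, in order: "0010010", "0010011100"
Position 1: 0010010

0010010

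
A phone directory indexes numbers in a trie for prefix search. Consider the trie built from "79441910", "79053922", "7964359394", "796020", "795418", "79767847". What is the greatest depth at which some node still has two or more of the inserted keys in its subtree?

The deepest shared node is where two words last agree before diverging.
"796020" and "7964359394" agree on "796" (3 characters) before diverging; nothing deeper is shared.
Longest shared-prefix length: 3

3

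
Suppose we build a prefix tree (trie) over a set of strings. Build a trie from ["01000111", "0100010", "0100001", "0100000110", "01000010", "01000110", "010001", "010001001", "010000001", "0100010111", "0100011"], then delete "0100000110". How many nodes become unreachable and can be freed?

3

Walk "0100000110" from the leaf back toward the root, removing each node that no remaining word uses.
The suffix "110" (3 nodes) is used only by "0100000110"; the node for "0100000" still has the child "0", so pruning stops there.
Nodes removed: 3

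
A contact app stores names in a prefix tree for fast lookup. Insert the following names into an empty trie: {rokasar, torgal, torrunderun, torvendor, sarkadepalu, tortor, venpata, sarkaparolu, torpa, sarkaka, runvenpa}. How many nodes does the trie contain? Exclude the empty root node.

65

For each word, the new-node count is its length minus the longest prefix already in the trie:
  "rokasar" → 7 new (r, o, k, a, s, a, r)
  "torgal" → 6 new (t, o, r, g, a, l)
  "torrunderun" → prefix "tor" already present; 8 new (r, u, n, d, e, r, u, n)
  "torvendor" → prefix "tor" already present; 6 new (v, e, n, d, o, r)
  "sarkadepalu" → 11 new (s, a, r, k, a, d, e, p, a, l, u)
  "tortor" → prefix "tor" already present; 3 new (t, o, r)
  "venpata" → 7 new (v, e, n, p, a, t, a)
  "sarkaparolu" → prefix "sarka" already present; 6 new (p, a, r, o, l, u)
  "torpa" → prefix "tor" already present; 2 new (p, a)
  "sarkaka" → prefix "sarka" already present; 2 new (k, a)
  "runvenpa" → prefix "r" already present; 7 new (u, n, v, e, n, p, a)
Total nodes = 7 + 6 + 8 + 6 + 11 + 3 + 7 + 6 + 2 + 2 + 7 = 65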